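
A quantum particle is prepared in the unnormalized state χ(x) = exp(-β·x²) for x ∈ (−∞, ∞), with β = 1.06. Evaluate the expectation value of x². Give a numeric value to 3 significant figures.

0.236

⟨x²⟩ = ∫ x²·|χ|² dx / ∫|χ|² dx (integrals over the domain).
Gaussian moments: ∫x^(2j)·e^(−2βx²) dx = (2j−1)!!/(4β)^j · √(π/(2β)), odd powers integrate to 0; here √(π/(2β)) = 1.2173.
State is unnormalized: ∫|χ|² dx = 1.2173, and ∫χ*·x²·χ dx = 0.28711, so ⟨x²⟩ = 0.28711 / 1.2173.
⟨x²⟩ = 0.23585.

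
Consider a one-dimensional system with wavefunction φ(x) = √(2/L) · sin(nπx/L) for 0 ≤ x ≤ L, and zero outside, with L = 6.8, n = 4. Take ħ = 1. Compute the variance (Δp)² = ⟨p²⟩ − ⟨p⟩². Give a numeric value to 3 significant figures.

3.42

Compute ⟨p⟩ and ⟨p²⟩ separately; (Δp)² = ⟨p²⟩ − ⟨p⟩².
d/dx sin(nπx/L) = (nπ/L)·cos(nπx/L) and d²/dx² sin(nπx/L) = −(nπ/L)²·sin(nπx/L); on 0 ≤ x ≤ L, ∫sin²(nπx/L) dx = L/2 and ∫sin(nπx/L)·cos(nπx/L) dx = 0.
⟨p⟩ = 0.0000 and ⟨p²⟩ = 3.4151.
(Δp)² = 3.4151 − (0.0000)² = 3.4151.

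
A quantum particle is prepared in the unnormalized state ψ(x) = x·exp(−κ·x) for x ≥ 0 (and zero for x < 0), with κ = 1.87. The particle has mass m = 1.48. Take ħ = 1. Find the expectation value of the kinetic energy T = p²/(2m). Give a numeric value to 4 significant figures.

1.181

T = −(ħ²/2m) d²/dx², so ⟨T⟩ = −(ħ²/2m) ∫ ψ*·ψ'' dx / ∫|ψ|² dx; with m = 1.48.
Differentiate x·exp(−κ·x) with the product rule; every integrand then reduces to terms xʲ·e^(−2κx) on [0, ∞), with ∫₀^∞ xʲ·e^(−2κx) dx = j!/(2κ)^(j+1).
State is unnormalized: ∫|ψ|² dx = 0.038231, and ∫ψ*·(−ħ²/2m · ψ'') dx = 0.045165, so ⟨T⟩ = 0.045165 / 0.038231.
⟨T⟩ = 1.1814.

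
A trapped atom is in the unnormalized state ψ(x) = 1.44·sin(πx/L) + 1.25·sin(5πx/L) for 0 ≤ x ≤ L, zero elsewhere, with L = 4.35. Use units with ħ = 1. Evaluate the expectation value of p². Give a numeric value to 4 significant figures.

p² ψ = −ħ² d²ψ/dx²; ⟨p²⟩ = −ħ² ∫ ψ*·ψ'' dx / ∫|ψ|² dx.
d²/dx² sin(jπx/L) = −(jπ/L)²·sin(jπx/L); on 0 ≤ x ≤ L, ∫sin²(jπx/L) dx = L/2 and ∫sin(jπx/L)·sin(lπx/L) dx = 0 for j ≠ l, so only diagonal terms survive in ∫|ψ|² and ∫ψ·ψ″; ∫ψ·ψ′ dx = [ψ²/2] between the walls = 0.
State is unnormalized: ∫|ψ|² dx = 7.9085, and ∫ψ*·(−ħ² ψ'') dx = 46.666, so ⟨p²⟩ = 46.666 / 7.9085.
⟨p²⟩ = 5.9008.

5.901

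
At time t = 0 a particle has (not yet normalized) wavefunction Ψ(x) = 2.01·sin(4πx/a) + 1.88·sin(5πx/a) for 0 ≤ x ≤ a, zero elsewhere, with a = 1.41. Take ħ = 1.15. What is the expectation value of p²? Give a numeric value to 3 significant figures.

p² Ψ = −ħ² d²Ψ/dx²; ⟨p²⟩ = −ħ² ∫ Ψ*·Ψ'' dx / ∫|Ψ|² dx.
d²/dx² sin(jπx/a) = −(jπ/a)²·sin(jπx/a); on 0 ≤ x ≤ a, ∫sin²(jπx/a) dx = a/2 and ∫sin(jπx/a)·sin(lπx/a) dx = 0 for j ≠ l, so only diagonal terms survive in ∫|Ψ|² and ∫Ψ·Ψ″; ∫Ψ·Ψ′ dx = [Ψ²/2] between the walls = 0.
State is unnormalized: ∫|Ψ|² dx = 5.3400, and ∫Ψ*·(−ħ² Ψ'') dx = 708.18, so ⟨p²⟩ = 708.18 / 5.3400.
⟨p²⟩ = 132.62.

133.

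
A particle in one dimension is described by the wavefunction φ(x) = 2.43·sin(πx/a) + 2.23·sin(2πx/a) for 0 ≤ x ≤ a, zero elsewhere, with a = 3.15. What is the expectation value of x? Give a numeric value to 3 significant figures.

1.01

⟨x⟩ = ∫ x·|φ|² dx / ∫|φ|² dx (integrals over the domain).
On 0 ≤ x ≤ a (j ≠ l): ∫sin²(jπx/a) dx = a/2, ∫sin(jπx/a)·sin(lπx/a) dx = 0; diagonal moments ∫x·sin²(jπx/a) dx = a²/4, ∫x²·sin²(jπx/a) dx = a³·(1/6 − 1/(4j²π²)); cross terms ∫x·sin(jπx/a)·sin(lπx/a) dx = 0 for j + l even and −4jla²/(π²(j² − l²)²) for j + l odd, ∫x²·sin(jπx/a)·sin(lπx/a) dx = (−1)^(j+l)·4jla³/(π²(j² − l²)²); higher powers the same way via product-to-sum and parts.
State is unnormalized: ∫|φ|² dx = 17.133, and ∫φ*·x·φ dx = 17.299, so ⟨x⟩ = 17.299 / 17.133.
⟨x⟩ = 1.0097.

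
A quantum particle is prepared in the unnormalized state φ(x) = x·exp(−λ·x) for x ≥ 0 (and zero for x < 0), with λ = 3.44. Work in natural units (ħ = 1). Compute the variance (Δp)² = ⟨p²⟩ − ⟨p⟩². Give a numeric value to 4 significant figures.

11.83

Compute ⟨p⟩ and ⟨p²⟩ separately; (Δp)² = ⟨p²⟩ − ⟨p⟩².
Differentiate x·exp(−λ·x) with the product rule; every integrand then reduces to terms xʲ·e^(−2λx) on [0, ∞), with ∫₀^∞ xʲ·e^(−2λx) dx = j!/(2λ)^(j+1).
Normalization: ∫|φ|² dx = 0.0061414.
⟨p⟩ = 0.0000 and ⟨p²⟩ = 11.834.
(Δp)² = 11.834 − (0.0000)² = 11.834.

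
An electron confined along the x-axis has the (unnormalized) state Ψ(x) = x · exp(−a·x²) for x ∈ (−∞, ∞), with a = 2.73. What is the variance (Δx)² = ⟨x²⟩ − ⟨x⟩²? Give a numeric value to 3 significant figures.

Compute ⟨x⟩ and ⟨x²⟩ separately, then (Δx)² = ⟨x²⟩ − ⟨x⟩².
Expand each integrand as polynomial × e^(−2ax²) and use ∫x^(2j)·e^(−2ax²) dx = (2j−1)!!/(4a)^j · √(π/(2a)), odd powers → 0; here √(π/(2a)) = 0.75854.
Normalization: ∫|Ψ|² dx = 0.069463.
⟨x⟩ = 0.0000 and ⟨x²⟩ = 0.27473.
(Δx)² = 0.27473 − (0.0000)² = 0.27473.

0.275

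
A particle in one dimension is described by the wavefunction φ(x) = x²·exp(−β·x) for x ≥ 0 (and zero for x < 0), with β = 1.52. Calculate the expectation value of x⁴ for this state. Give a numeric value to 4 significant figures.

19.67

⟨x⁴⟩ = ∫ x⁴·|φ|² dx / ∫|φ|² dx (integrals over the domain).
Every integrand reduces to terms xʲ·e^(−2βx) on [0, ∞); use ∫₀^∞ xʲ·e^(−2βx) dx = j!/(2β)^(j+1).
State is unnormalized: ∫|φ|² dx = 0.092436, and ∫φ*·x⁴·φ dx = 1.8183, so ⟨x⁴⟩ = 1.8183 / 0.092436.
⟨x⁴⟩ = 19.670.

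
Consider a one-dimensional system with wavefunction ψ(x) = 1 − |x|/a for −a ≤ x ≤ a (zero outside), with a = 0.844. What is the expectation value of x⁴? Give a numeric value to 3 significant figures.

0.0145

⟨x⁴⟩ = ∫ x⁴·|ψ|² dx / ∫|ψ|² dx (integrals over the domain).
ψ is even, so ∫ over [−a, a] = 2∫₀ᵃ with ψ = 1 − x/a there: ∫₀ᵃ (1 − x/a)² dx = a/3, ∫₀ᵃ x²(1 − x/a)² dx = a³/30, ∫₀ᵃ x⁴(1 − x/a)² dx = a⁵/105.
State is unnormalized: ∫|ψ|² dx = 0.56267, and ∫ψ*·x⁴·ψ dx = 0.0081574, so ⟨x⁴⟩ = 0.0081574 / 0.56267.
⟨x⁴⟩ = 0.014498.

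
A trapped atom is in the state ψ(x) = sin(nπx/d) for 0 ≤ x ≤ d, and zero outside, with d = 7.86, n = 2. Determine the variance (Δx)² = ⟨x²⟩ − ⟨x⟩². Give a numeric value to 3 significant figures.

Compute ⟨x⟩ and ⟨x²⟩ separately, then (Δx)² = ⟨x²⟩ − ⟨x⟩².
With sin²θ = (1 − cos2θ)/2 on 0 ≤ x ≤ d: ∫sin²(nπx/d) dx = d/2, ∫x·sin²(nπx/d) dx = d²/4, ∫x²·sin²(nπx/d) dx = d³·(1/6 − 1/(4n²π²)); higher powers xᵏ the same way, integrating xᵏ·cos(2nπx/d) by parts.
Normalization: ∫|ψ|² dx = 3.9300.
⟨x⟩ = 3.9300 and ⟨x²⟩ = 19.811.
(Δx)² = 19.811 − (3.9300)² = 4.3659.

4.37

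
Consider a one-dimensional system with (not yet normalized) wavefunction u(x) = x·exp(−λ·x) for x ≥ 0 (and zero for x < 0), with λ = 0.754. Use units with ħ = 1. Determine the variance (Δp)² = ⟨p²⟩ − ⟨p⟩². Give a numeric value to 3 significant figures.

0.569

Compute ⟨p⟩ and ⟨p²⟩ separately; (Δp)² = ⟨p²⟩ − ⟨p⟩².
Differentiate x·exp(−λ·x) with the product rule; every integrand then reduces to terms xʲ·e^(−2λx) on [0, ∞), with ∫₀^∞ xʲ·e^(−2λx) dx = j!/(2λ)^(j+1).
Normalization: ∫|u|² dx = 0.58321.
⟨p⟩ = 0.0000 and ⟨p²⟩ = 0.56852.
(Δp)² = 0.56852 − (0.0000)² = 0.56852.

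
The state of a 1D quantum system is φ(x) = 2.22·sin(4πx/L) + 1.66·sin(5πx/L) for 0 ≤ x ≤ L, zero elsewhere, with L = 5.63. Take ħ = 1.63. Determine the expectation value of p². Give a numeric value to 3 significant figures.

p² φ = −ħ² d²φ/dx²; ⟨p²⟩ = −ħ² ∫ φ*·φ'' dx / ∫|φ|² dx.
d²/dx² sin(jπx/L) = −(jπ/L)²·sin(jπx/L); on 0 ≤ x ≤ L, ∫sin²(jπx/L) dx = L/2 and ∫sin(jπx/L)·sin(lπx/L) dx = 0 for j ≠ l, so only diagonal terms survive in ∫|φ|² and ∫φ·φ″; ∫φ·φ′ dx = [φ²/2] between the walls = 0.
State is unnormalized: ∫|φ|² dx = 21.630, and ∫φ*·(−ħ² φ'') dx = 344.07, so ⟨p²⟩ = 344.07 / 21.630.
⟨p²⟩ = 15.907.

15.9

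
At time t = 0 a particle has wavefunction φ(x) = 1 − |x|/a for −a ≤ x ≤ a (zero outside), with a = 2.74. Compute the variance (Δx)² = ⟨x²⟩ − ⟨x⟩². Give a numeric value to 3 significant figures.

0.751

Compute ⟨x⟩ and ⟨x²⟩ separately, then (Δx)² = ⟨x²⟩ − ⟨x⟩².
φ is even, so ∫ over [−a, a] = 2∫₀ᵃ with φ = 1 − x/a there: ∫₀ᵃ (1 − x/a)² dx = a/3, ∫₀ᵃ x²(1 − x/a)² dx = a³/30, ∫₀ᵃ x⁴(1 − x/a)² dx = a⁵/105.
Normalization: ∫|φ|² dx = 1.8267.
⟨x⟩ = 0.0000 and ⟨x²⟩ = 0.75076.
(Δx)² = 0.75076 − (0.0000)² = 0.75076.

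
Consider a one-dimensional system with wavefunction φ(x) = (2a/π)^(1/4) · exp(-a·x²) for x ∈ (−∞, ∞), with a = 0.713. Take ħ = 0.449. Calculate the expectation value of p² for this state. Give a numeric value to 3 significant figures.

0.144

p² φ = −ħ² d²φ/dx²; ⟨p²⟩ = −ħ² ∫ φ*·φ'' dx.
Gaussian moments: ∫x^(2j)·e^(−2ax²) dx = (2j−1)!!/(4a)^j · √(π/(2a)), odd powers integrate to 0; here √(π/(2a)) = 1.4843. Derivatives: d/dx e^(−ax²) = −2ax·e^(−ax²), d²/dx² e^(−ax²) = (4a²x² − 2a)·e^(−ax²).
⟨p²⟩ = 0.14374.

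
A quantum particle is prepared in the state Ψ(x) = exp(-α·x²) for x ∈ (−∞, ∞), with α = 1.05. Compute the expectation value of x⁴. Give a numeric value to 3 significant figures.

0.170

⟨x⁴⟩ = ∫ x⁴·|Ψ|² dx / ∫|Ψ|² dx (integrals over the domain).
Gaussian moments: ∫x^(2j)·e^(−2αx²) dx = (2j−1)!!/(4α)^j · √(π/(2α)), odd powers integrate to 0; here √(π/(2α)) = 1.2231.
State is unnormalized: ∫|Ψ|² dx = 1.2231, and ∫Ψ*·x⁴·Ψ dx = 0.20801, so ⟨x⁴⟩ = 0.20801 / 1.2231.
⟨x⁴⟩ = 0.17007.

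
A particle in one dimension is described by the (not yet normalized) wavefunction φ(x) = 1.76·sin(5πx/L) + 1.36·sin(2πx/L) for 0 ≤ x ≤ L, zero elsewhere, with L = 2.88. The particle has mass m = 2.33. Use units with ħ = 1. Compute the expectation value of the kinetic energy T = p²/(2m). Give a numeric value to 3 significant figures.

T = −(ħ²/2m) d²/dx², so ⟨T⟩ = −(ħ²/2m) ∫ φ*·φ'' dx / ∫|φ|² dx; with m = 2.33.
d²/dx² sin(jπx/L) = −(jπ/L)²·sin(jπx/L); on 0 ≤ x ≤ L, ∫sin²(jπx/L) dx = L/2 and ∫sin(jπx/L)·sin(lπx/L) dx = 0 for j ≠ l, so only diagonal terms survive in ∫|φ|² and ∫φ·φ″; ∫φ·φ′ dx = [φ²/2] between the walls = 0.
State is unnormalized: ∫|φ|² dx = 7.1240, and ∫φ*·(−ħ²/2m · φ'') dx = 31.195, so ⟨T⟩ = 31.195 / 7.1240.
⟨T⟩ = 4.3789.

4.38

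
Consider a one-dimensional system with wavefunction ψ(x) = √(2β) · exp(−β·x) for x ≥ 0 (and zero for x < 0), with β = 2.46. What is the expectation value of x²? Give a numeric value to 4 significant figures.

0.08262

⟨x²⟩ = ∫ x²·|ψ|² dx (integrals over the domain).
Every integrand reduces to terms xʲ·e^(−2βx) on [0, ∞); use ∫₀^∞ xʲ·e^(−2βx) dx = j!/(2β)^(j+1).
⟨x²⟩ = 0.082623.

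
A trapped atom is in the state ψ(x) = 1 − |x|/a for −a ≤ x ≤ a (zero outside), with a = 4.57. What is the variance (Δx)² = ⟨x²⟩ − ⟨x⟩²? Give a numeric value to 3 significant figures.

Compute ⟨x⟩ and ⟨x²⟩ separately, then (Δx)² = ⟨x²⟩ − ⟨x⟩².
ψ is even, so ∫ over [−a, a] = 2∫₀ᵃ with ψ = 1 − x/a there: ∫₀ᵃ (1 − x/a)² dx = a/3, ∫₀ᵃ x²(1 − x/a)² dx = a³/30, ∫₀ᵃ x⁴(1 − x/a)² dx = a⁵/105.
Normalization: ∫|ψ|² dx = 3.0467.
⟨x⟩ = 0.0000 and ⟨x²⟩ = 2.0885.
(Δx)² = 2.0885 − (0.0000)² = 2.0885.

2.09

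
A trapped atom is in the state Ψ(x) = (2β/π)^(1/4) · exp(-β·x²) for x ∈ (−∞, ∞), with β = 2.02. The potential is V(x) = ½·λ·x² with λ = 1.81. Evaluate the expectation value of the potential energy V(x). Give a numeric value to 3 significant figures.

0.112

⟨V⟩ = ∫ V(x)·|Ψ|² dx.
Gaussian moments: ∫x^(2j)·e^(−2βx²) dx = (2j−1)!!/(4β)^j · √(π/(2β)), odd powers integrate to 0; here √(π/(2β)) = 0.88183.
⟨V⟩ = 0.11200.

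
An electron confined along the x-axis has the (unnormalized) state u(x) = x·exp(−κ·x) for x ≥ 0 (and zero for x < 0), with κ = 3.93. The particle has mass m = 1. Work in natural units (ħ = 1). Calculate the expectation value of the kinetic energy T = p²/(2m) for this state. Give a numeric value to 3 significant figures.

7.72

T = −(ħ²/2m) d²/dx², so ⟨T⟩ = −(ħ²/2m) ∫ u*·u'' dx / ∫|u|² dx; with m = 1.
Differentiate x·exp(−κ·x) with the product rule; every integrand then reduces to terms xʲ·e^(−2κx) on [0, ∞), with ∫₀^∞ xʲ·e^(−2κx) dx = j!/(2κ)^(j+1).
State is unnormalized: ∫|u|² dx = 0.0041187, and ∫u*·(−ħ²/2m · u'') dx = 0.031807, so ⟨T⟩ = 0.031807 / 0.0041187.
⟨T⟩ = 7.7225.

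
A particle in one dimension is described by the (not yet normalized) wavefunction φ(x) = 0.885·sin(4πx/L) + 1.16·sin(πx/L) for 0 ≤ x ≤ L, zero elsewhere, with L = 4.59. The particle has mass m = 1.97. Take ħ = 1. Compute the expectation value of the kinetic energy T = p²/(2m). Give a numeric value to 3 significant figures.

0.775

T = −(ħ²/2m) d²/dx², so ⟨T⟩ = −(ħ²/2m) ∫ φ*·φ'' dx / ∫|φ|² dx; with m = 1.97.
d²/dx² sin(jπx/L) = −(jπ/L)²·sin(jπx/L); on 0 ≤ x ≤ L, ∫sin²(jπx/L) dx = L/2 and ∫sin(jπx/L)·sin(lπx/L) dx = 0 for j ≠ l, so only diagonal terms survive in ∫|φ|² and ∫φ·φ″; ∫φ·φ′ dx = [φ²/2] between the walls = 0.
State is unnormalized: ∫|φ|² dx = 4.8857, and ∫φ*·(−ħ²/2m · φ'') dx = 3.7867, so ⟨T⟩ = 3.7867 / 4.8857.
⟨T⟩ = 0.77507.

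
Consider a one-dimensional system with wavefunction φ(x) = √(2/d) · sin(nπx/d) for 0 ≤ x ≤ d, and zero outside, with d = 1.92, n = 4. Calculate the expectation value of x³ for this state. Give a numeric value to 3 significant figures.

1.74

⟨x³⟩ = ∫ x³·|φ|² dx (integrals over the domain).
With sin²θ = (1 − cos2θ)/2 on 0 ≤ x ≤ d: ∫sin²(nπx/d) dx = d/2, ∫x·sin²(nπx/d) dx = d²/4, ∫x²·sin²(nπx/d) dx = d³·(1/6 − 1/(4n²π²)); higher powers xᵏ the same way, integrating xᵏ·cos(2nπx/d) by parts.
⟨x³⟩ = 1.7359.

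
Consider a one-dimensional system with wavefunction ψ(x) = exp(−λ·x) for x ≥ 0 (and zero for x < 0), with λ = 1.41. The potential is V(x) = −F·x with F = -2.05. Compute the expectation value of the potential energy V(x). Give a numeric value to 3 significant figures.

⟨V⟩ = ∫ V(x)·|ψ|² dx / ∫|ψ|² dx.
Every integrand reduces to terms xʲ·e^(−2λx) on [0, ∞); use ∫₀^∞ xʲ·e^(−2λx) dx = j!/(2λ)^(j+1).
State is unnormalized: ∫|ψ|² dx = 0.35461, and ∫ψ*·V(x)·ψ dx = 0.25778, so ⟨V⟩ = 0.25778 / 0.35461.
⟨V⟩ = 0.72695.

0.727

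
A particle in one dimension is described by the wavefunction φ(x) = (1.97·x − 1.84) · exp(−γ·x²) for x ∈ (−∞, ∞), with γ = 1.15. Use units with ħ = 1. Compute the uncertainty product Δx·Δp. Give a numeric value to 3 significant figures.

0.516

Δx = √(⟨x²⟩−⟨x⟩²), Δp = √(⟨p²⟩−⟨p⟩²).
Expand each integrand as polynomial × e^(−2γx²) and use ∫x^(2j)·e^(−2γx²) dx = (2j−1)!!/(4γ)^j · √(π/(2γ)), odd powers → 0; here √(π/(2γ)) = 1.1687. Differentiate with the product rule, d/dx e^(−γx²) = −2γx·e^(−γx²).
Normalization: ∫|φ|² dx = 4.9428.
⟨x⟩ = -0.37264, ⟨x²⟩ = 0.30412 ⇒ Δx = 0.40652.
⟨p⟩ = 0.0000, ⟨p²⟩ = 1.6088 ⇒ Δp = 1.2684.
Δx·Δp = 0.51563.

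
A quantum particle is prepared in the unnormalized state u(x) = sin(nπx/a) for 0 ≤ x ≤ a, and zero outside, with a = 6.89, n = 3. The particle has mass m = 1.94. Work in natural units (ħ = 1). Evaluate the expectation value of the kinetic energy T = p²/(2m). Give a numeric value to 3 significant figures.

0.482

T = −(ħ²/2m) d²/dx², so ⟨T⟩ = −(ħ²/2m) ∫ u*·u'' dx / ∫|u|² dx; with m = 1.94.
d/dx sin(nπx/a) = (nπ/a)·cos(nπx/a) and d²/dx² sin(nπx/a) = −(nπ/a)²·sin(nπx/a); on 0 ≤ x ≤ a, ∫sin²(nπx/a) dx = a/2 and ∫sin(nπx/a)·cos(nπx/a) dx = 0.
State is unnormalized: ∫|u|² dx = 3.4450, and ∫u*·(−ħ²/2m · u'') dx = 1.6614, so ⟨T⟩ = 1.6614 / 3.4450.
⟨T⟩ = 0.48225.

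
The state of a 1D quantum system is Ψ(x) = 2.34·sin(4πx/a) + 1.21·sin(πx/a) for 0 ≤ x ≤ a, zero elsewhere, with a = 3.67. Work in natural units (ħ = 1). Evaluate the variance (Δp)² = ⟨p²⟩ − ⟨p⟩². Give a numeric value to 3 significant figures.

Compute ⟨p⟩ and ⟨p²⟩ separately; (Δp)² = ⟨p²⟩ − ⟨p⟩².
d²/dx² sin(jπx/a) = −(jπ/a)²·sin(jπx/a); on 0 ≤ x ≤ a, ∫sin²(jπx/a) dx = a/2 and ∫sin(jπx/a)·sin(lπx/a) dx = 0 for j ≠ l, so only diagonal terms survive in ∫|Ψ|² and ∫Ψ·Ψ″; ∫Ψ·Ψ′ dx = [Ψ²/2] between the walls = 0.
Normalization: ∫|Ψ|² dx = 12.734.
⟨p⟩ = 0.0000 and ⟨p²⟩ = 9.4054.
(Δp)² = 9.4054 − (0.0000)² = 9.4054.

9.41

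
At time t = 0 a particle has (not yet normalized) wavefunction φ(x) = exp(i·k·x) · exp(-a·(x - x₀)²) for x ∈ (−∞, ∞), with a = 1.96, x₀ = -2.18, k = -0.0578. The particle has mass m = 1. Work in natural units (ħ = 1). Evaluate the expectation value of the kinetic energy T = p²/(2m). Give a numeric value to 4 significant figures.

0.9817

T = −(ħ²/2m) d²/dx², so ⟨T⟩ = −(ħ²/2m) ∫ φ*·φ'' dx / ∫|φ|² dx; with m = 1.
Gaussian moments (u = x − x₀): ∫u^(2j)·e^(−2au²) du = (2j−1)!!/(4a)^j · √(π/(2a)), odd powers integrate to 0; here √(π/(2a)) = 0.89522. Derivatives: φ′ = (ik − 2au)·φ, φ″ = ((ik − 2au)² − 2a)·φ; the odd-in-u pieces drop out.
State is unnormalized: ∫|φ|² dx = 0.89522, and ∫φ*·(−ħ²/2m · φ'') dx = 0.87882, so ⟨T⟩ = 0.87882 / 0.89522.
⟨T⟩ = 0.98167.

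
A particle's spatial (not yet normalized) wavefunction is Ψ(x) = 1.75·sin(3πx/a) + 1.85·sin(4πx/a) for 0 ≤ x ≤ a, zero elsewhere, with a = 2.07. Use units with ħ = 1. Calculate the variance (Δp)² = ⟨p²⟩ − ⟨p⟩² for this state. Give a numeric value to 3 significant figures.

Compute ⟨p⟩ and ⟨p²⟩ separately; (Δp)² = ⟨p²⟩ − ⟨p⟩².
d²/dx² sin(jπx/a) = −(jπ/a)²·sin(jπx/a); on 0 ≤ x ≤ a, ∫sin²(jπx/a) dx = a/2 and ∫sin(jπx/a)·sin(lπx/a) dx = 0 for j ≠ l, so only diagonal terms survive in ∫|Ψ|² and ∫Ψ·Ψ″; ∫Ψ·Ψ′ dx = [Ψ²/2] between the walls = 0.
Normalization: ∫|Ψ|² dx = 6.7120.
⟨p⟩ = 0.0000 and ⟨p²⟩ = 29.239.
(Δp)² = 29.239 − (0.0000)² = 29.239.

29.2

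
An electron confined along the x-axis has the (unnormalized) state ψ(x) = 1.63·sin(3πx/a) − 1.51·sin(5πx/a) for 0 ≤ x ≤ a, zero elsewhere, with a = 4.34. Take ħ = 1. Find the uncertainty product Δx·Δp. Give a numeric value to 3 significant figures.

2.28

Δx = √(⟨x²⟩−⟨x⟩²), Δp = √(⟨p²⟩−⟨p⟩²).
On 0 ≤ x ≤ a (j ≠ l): ∫sin²(jπx/a) dx = a/2, ∫sin(jπx/a)·sin(lπx/a) dx = 0; diagonal moments ∫x·sin²(jπx/a) dx = a²/4, ∫x²·sin²(jπx/a) dx = a³·(1/6 − 1/(4j²π²)); cross terms ∫x·sin(jπx/a)·sin(lπx/a) dx = 0 for j + l even and −4jla²/(π²(j² − l²)²) for j + l odd, ∫x²·sin(jπx/a)·sin(lπx/a) dx = (−1)^(j+l)·4jla³/(π²(j² − l²)²); higher powers the same way via product-to-sum and parts. d²/dx² sin(jπx/a) = −(jπ/a)²·sin(jπx/a); on 0 ≤ x ≤ a, ∫sin²(jπx/a) dx = a/2 and ∫sin(jπx/a)·sin(lπx/a) dx = 0 for j ≠ l, so only diagonal terms survive in ∫|ψ|² and ∫ψ·ψ″; ∫ψ·ψ′ dx = [ψ²/2] between the walls = 0.
Normalization: ∫|ψ|² dx = 10.713.
⟨x⟩ = 2.1700, ⟨x²⟩ = 5.3119 ⇒ Δx = 0.77651.
⟨p⟩ = 0.0000, ⟨p²⟩ = 8.5878 ⇒ Δp = 2.9305.
Δx·Δp = 2.2756.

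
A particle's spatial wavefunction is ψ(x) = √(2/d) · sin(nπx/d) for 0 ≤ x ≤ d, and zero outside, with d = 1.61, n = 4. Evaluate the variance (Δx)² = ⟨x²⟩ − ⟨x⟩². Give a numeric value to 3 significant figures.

0.208

Compute ⟨x⟩ and ⟨x²⟩ separately, then (Δx)² = ⟨x²⟩ − ⟨x⟩².
With sin²θ = (1 − cos2θ)/2 on 0 ≤ x ≤ d: ∫sin²(nπx/d) dx = d/2, ∫x·sin²(nπx/d) dx = d²/4, ∫x²·sin²(nπx/d) dx = d³·(1/6 − 1/(4n²π²)); higher powers xᵏ the same way, integrating xᵏ·cos(2nπx/d) by parts.
⟨x⟩ = 0.80500 and ⟨x²⟩ = 0.85583.
(Δx)² = 0.85583 − (0.80500)² = 0.20780.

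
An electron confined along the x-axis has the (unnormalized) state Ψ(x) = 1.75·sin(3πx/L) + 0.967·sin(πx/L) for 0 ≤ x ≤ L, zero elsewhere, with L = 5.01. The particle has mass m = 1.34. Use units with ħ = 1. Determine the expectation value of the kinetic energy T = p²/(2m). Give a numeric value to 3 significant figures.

1.05

T = −(ħ²/2m) d²/dx², so ⟨T⟩ = −(ħ²/2m) ∫ Ψ*·Ψ'' dx / ∫|Ψ|² dx; with m = 1.34.
d²/dx² sin(jπx/L) = −(jπ/L)²·sin(jπx/L); on 0 ≤ x ≤ L, ∫sin²(jπx/L) dx = L/2 and ∫sin(jπx/L)·sin(lπx/L) dx = 0 for j ≠ l, so only diagonal terms survive in ∫|Ψ|² and ∫Ψ·Ψ″; ∫Ψ·Ψ′ dx = [Ψ²/2] between the walls = 0.
State is unnormalized: ∫|Ψ|² dx = 10.014, and ∫Ψ*·(−ħ²/2m · Ψ'') dx = 10.474, so ⟨T⟩ = 10.474 / 10.014.
⟨T⟩ = 1.0459.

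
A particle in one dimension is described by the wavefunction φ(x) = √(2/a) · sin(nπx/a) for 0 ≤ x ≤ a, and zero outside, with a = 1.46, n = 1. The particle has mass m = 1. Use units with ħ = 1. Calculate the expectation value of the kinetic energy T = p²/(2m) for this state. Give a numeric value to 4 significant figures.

T = −(ħ²/2m) d²/dx², so ⟨T⟩ = −(ħ²/2m) ∫ φ*·φ'' dx; with m = 1.
d/dx sin(nπx/a) = (nπ/a)·cos(nπx/a) and d²/dx² sin(nπx/a) = −(nπ/a)²·sin(nπx/a); on 0 ≤ x ≤ a, ∫sin²(nπx/a) dx = a/2 and ∫sin(nπx/a)·cos(nπx/a) dx = 0.
⟨T⟩ = 2.3151.

2.315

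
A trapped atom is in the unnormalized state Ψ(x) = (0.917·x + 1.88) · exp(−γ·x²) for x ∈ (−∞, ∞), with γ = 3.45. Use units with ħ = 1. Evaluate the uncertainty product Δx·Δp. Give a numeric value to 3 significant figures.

Δx = √(⟨x²⟩−⟨x⟩²), Δp = √(⟨p²⟩−⟨p⟩²).
Expand each integrand as polynomial × e^(−2γx²) and use ∫x^(2j)·e^(−2γx²) dx = (2j−1)!!/(4γ)^j · √(π/(2γ)), odd powers → 0; here √(π/(2γ)) = 0.67476. Differentiate with the product rule, d/dx e^(−γx²) = −2γx·e^(−γx²).
Normalization: ∫|Ψ|² dx = 2.4260.
⟨x⟩ = 0.069493, ⟨x²⟩ = 0.074920 ⇒ Δx = 0.26475.
⟨p⟩ = 0.0000, ⟨p²⟩ = 3.5669 ⇒ Δp = 1.8886.
Δx·Δp = 0.50001.

0.500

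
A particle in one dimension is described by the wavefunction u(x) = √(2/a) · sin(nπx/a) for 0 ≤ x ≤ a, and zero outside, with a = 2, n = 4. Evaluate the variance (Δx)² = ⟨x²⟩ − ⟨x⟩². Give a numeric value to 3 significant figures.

Compute ⟨x⟩ and ⟨x²⟩ separately, then (Δx)² = ⟨x²⟩ − ⟨x⟩².
With sin²θ = (1 − cos2θ)/2 on 0 ≤ x ≤ a: ∫sin²(nπx/a) dx = a/2, ∫x·sin²(nπx/a) dx = a²/4, ∫x²·sin²(nπx/a) dx = a³·(1/6 − 1/(4n²π²)); higher powers xᵏ the same way, integrating xᵏ·cos(2nπx/a) by parts.
⟨x⟩ = 1.0000 and ⟨x²⟩ = 1.3207.
(Δx)² = 1.3207 − (1.0000)² = 0.32067.

0.321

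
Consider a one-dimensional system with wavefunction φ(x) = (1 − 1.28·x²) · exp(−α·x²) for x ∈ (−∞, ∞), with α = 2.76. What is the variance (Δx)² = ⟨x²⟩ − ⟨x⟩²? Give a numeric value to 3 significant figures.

0.0567

Compute ⟨x⟩ and ⟨x²⟩ separately, then (Δx)² = ⟨x²⟩ − ⟨x⟩².
Expand each integrand as polynomial × e^(−2αx²) and use ∫x^(2j)·e^(−2αx²) dx = (2j−1)!!/(4α)^j · √(π/(2α)), odd powers → 0; here √(π/(2α)) = 0.75441.
Normalization: ∫|φ|² dx = 0.60990.
⟨x⟩ = 0.0000 and ⟨x²⟩ = 0.056692.
(Δx)² = 0.056692 − (0.0000)² = 0.056692.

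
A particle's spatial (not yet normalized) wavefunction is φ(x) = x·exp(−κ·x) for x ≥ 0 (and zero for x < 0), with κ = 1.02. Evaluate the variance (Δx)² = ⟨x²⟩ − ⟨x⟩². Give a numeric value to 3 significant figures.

Compute ⟨x⟩ and ⟨x²⟩ separately, then (Δx)² = ⟨x²⟩ − ⟨x⟩².
Every integrand reduces to terms xʲ·e^(−2κx) on [0, ∞); use ∫₀^∞ xʲ·e^(−2κx) dx = j!/(2κ)^(j+1).
Normalization: ∫|φ|² dx = 0.23558.
⟨x⟩ = 1.4706 and ⟨x²⟩ = 2.8835.
(Δx)² = 2.8835 − (1.4706)² = 0.72088.

0.721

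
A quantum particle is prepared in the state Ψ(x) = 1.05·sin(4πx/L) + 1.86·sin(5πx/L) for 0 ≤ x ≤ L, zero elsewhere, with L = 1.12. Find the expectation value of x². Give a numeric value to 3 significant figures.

0.200

⟨x²⟩ = ∫ x²·|Ψ|² dx / ∫|Ψ|² dx (integrals over the domain).
On 0 ≤ x ≤ L (j ≠ l): ∫sin²(jπx/L) dx = L/2, ∫sin(jπx/L)·sin(lπx/L) dx = 0; diagonal moments ∫x·sin²(jπx/L) dx = L²/4, ∫x²·sin²(jπx/L) dx = L³·(1/6 − 1/(4j²π²)); cross terms ∫x·sin(jπx/L)·sin(lπx/L) dx = 0 for j + l even and −4jlL²/(π²(j² − l²)²) for j + l odd, ∫x²·sin(jπx/L)·sin(lπx/L) dx = (−1)^(j+l)·4jlL³/(π²(j² − l²)²); higher powers the same way via product-to-sum and parts.
State is unnormalized: ∫|Ψ|² dx = 2.5548, and ∫Ψ*·x²·Ψ dx = 0.51171, so ⟨x²⟩ = 0.51171 / 2.5548.
⟨x²⟩ = 0.20030.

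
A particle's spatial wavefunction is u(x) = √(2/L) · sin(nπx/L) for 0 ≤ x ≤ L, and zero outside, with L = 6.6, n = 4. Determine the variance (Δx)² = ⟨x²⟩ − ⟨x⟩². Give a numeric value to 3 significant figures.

3.49

Compute ⟨x⟩ and ⟨x²⟩ separately, then (Δx)² = ⟨x²⟩ − ⟨x⟩².
With sin²θ = (1 − cos2θ)/2 on 0 ≤ x ≤ L: ∫sin²(nπx/L) dx = L/2, ∫x·sin²(nπx/L) dx = L²/4, ∫x²·sin²(nπx/L) dx = L³·(1/6 − 1/(4n²π²)); higher powers xᵏ the same way, integrating xᵏ·cos(2nπx/L) by parts.
⟨x⟩ = 3.3000 and ⟨x²⟩ = 14.382.
(Δx)² = 14.382 − (3.3000)² = 3.4921.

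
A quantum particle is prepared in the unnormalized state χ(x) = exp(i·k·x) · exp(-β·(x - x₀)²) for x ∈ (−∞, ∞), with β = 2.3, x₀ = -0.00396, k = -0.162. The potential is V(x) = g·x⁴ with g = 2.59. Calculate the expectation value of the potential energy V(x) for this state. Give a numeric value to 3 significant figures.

⟨V⟩ = ∫ V(x)·|χ|² dx / ∫|χ|² dx.
Gaussian moments (u = x − x₀): ∫u^(2j)·e^(−2βu²) du = (2j−1)!!/(4β)^j · √(π/(2β)), odd powers integrate to 0; here √(π/(2β)) = 0.82641.
State is unnormalized: ∫|χ|² dx = 0.82641, and ∫χ*·V(x)·χ dx = 0.075887, so ⟨V⟩ = 0.075887 / 0.82641.
⟨V⟩ = 0.091827.

0.0918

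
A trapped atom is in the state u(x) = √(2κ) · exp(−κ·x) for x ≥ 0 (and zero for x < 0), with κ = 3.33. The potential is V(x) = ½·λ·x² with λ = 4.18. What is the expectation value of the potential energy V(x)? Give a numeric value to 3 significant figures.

⟨V⟩ = ∫ V(x)·|u|² dx.
Every integrand reduces to terms xʲ·e^(−2κx) on [0, ∞); use ∫₀^∞ xʲ·e^(−2κx) dx = j!/(2κ)^(j+1).
⟨V⟩ = 0.094238.

0.0942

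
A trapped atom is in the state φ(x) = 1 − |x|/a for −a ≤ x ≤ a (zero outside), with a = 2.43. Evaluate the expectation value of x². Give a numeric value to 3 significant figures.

0.590

⟨x²⟩ = ∫ x²·|φ|² dx / ∫|φ|² dx (integrals over the domain).
φ is even, so ∫ over [−a, a] = 2∫₀ᵃ with φ = 1 − x/a there: ∫₀ᵃ (1 − x/a)² dx = a/3, ∫₀ᵃ x²(1 − x/a)² dx = a³/30, ∫₀ᵃ x⁴(1 − x/a)² dx = a⁵/105.
State is unnormalized: ∫|φ|² dx = 1.6200, and ∫φ*·x²·φ dx = 0.95659, so ⟨x²⟩ = 0.95659 / 1.6200.
⟨x²⟩ = 0.59049.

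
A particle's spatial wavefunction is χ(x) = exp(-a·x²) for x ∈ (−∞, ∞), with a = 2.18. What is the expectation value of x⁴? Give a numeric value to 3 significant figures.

⟨x⁴⟩ = ∫ x⁴·|χ|² dx / ∫|χ|² dx (integrals over the domain).
Gaussian moments: ∫x^(2j)·e^(−2ax²) dx = (2j−1)!!/(4a)^j · √(π/(2a)), odd powers integrate to 0; here √(π/(2a)) = 0.84885.
State is unnormalized: ∫|χ|² dx = 0.84885, and ∫χ*·x⁴·χ dx = 0.033490, so ⟨x⁴⟩ = 0.033490 / 0.84885.
⟨x⁴⟩ = 0.039454.

0.0395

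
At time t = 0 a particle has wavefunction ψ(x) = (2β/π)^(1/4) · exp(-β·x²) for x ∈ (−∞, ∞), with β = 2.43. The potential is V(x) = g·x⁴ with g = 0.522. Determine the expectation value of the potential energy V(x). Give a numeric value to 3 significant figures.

0.0166

⟨V⟩ = ∫ V(x)·|ψ|² dx.
Gaussian moments: ∫x^(2j)·e^(−2βx²) dx = (2j−1)!!/(4β)^j · √(π/(2β)), odd powers integrate to 0; here √(π/(2β)) = 0.80400.
⟨V⟩ = 0.016575.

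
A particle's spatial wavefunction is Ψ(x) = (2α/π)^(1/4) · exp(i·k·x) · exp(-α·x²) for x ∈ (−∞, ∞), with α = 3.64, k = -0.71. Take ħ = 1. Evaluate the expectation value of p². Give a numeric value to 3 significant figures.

4.14

p² Ψ = −ħ² d²Ψ/dx²; ⟨p²⟩ = −ħ² ∫ Ψ*·Ψ'' dx.
Gaussian moments: ∫x^(2j)·e^(−2αx²) dx = (2j−1)!!/(4α)^j · √(π/(2α)), odd powers integrate to 0; here √(π/(2α)) = 0.65692. Derivatives: Ψ′ = (ik − 2αx)·Ψ, Ψ″ = ((ik − 2αx)² − 2α)·Ψ; the odd-in-x pieces drop out.
⟨p²⟩ = 4.1441.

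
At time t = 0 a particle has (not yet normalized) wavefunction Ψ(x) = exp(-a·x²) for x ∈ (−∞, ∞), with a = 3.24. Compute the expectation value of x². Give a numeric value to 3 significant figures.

⟨x²⟩ = ∫ x²·|Ψ|² dx / ∫|Ψ|² dx (integrals over the domain).
Gaussian moments: ∫x^(2j)·e^(−2ax²) dx = (2j−1)!!/(4a)^j · √(π/(2a)), odd powers integrate to 0; here √(π/(2a)) = 0.69629.
State is unnormalized: ∫|Ψ|² dx = 0.69629, and ∫Ψ*·x²·Ψ dx = 0.053726, so ⟨x²⟩ = 0.053726 / 0.69629.
⟨x²⟩ = 0.077160.

0.0772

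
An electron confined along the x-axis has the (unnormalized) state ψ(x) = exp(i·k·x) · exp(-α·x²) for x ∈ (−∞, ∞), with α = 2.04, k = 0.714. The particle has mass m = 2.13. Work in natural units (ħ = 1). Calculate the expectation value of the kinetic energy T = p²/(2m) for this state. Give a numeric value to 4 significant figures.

T = −(ħ²/2m) d²/dx², so ⟨T⟩ = −(ħ²/2m) ∫ ψ*·ψ'' dx / ∫|ψ|² dx; with m = 2.13.
Gaussian moments: ∫x^(2j)·e^(−2αx²) dx = (2j−1)!!/(4α)^j · √(π/(2α)), odd powers integrate to 0; here √(π/(2α)) = 0.87750. Derivatives: ψ′ = (ik − 2αx)·ψ, ψ″ = ((ik − 2αx)² − 2α)·ψ; the odd-in-x pieces drop out.
State is unnormalized: ∫|ψ|² dx = 0.87750, and ∫ψ*·(−ħ²/2m · ψ'') dx = 0.52522, so ⟨T⟩ = 0.52522 / 0.87750.
⟨T⟩ = 0.59854.

0.5985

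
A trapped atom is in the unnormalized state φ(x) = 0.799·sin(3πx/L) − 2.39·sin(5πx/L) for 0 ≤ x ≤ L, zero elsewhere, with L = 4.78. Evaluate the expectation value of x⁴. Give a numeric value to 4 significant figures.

76.93

⟨x⁴⟩ = ∫ x⁴·|φ|² dx / ∫|φ|² dx (integrals over the domain).
On 0 ≤ x ≤ L (j ≠ l): ∫sin²(jπx/L) dx = L/2, ∫sin(jπx/L)·sin(lπx/L) dx = 0; diagonal moments ∫x·sin²(jπx/L) dx = L²/4, ∫x²·sin²(jπx/L) dx = L³·(1/6 − 1/(4j²π²)); cross terms ∫x·sin(jπx/L)·sin(lπx/L) dx = 0 for j + l even and −4jlL²/(π²(j² − l²)²) for j + l odd, ∫x²·sin(jπx/L)·sin(lπx/L) dx = (−1)^(j+l)·4jlL³/(π²(j² − l²)²); higher powers the same way via product-to-sum and parts.
State is unnormalized: ∫|φ|² dx = 15.178, and ∫φ*·x⁴·φ dx = 1167.6, so ⟨x⁴⟩ = 1167.6 / 15.178.
⟨x⁴⟩ = 76.930.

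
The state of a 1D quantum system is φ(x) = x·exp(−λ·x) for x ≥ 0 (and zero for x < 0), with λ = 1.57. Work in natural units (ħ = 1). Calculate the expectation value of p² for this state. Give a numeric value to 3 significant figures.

2.46

p² φ = −ħ² d²φ/dx²; ⟨p²⟩ = −ħ² ∫ φ*·φ'' dx / ∫|φ|² dx.
Differentiate x·exp(−λ·x) with the product rule; every integrand then reduces to terms xʲ·e^(−2λx) on [0, ∞), with ∫₀^∞ xʲ·e^(−2λx) dx = j!/(2λ)^(j+1).
State is unnormalized: ∫|φ|² dx = 0.064601, and ∫φ*·(−ħ² φ'') dx = 0.15924, so ⟨p²⟩ = 0.15924 / 0.064601.
⟨p²⟩ = 2.4649.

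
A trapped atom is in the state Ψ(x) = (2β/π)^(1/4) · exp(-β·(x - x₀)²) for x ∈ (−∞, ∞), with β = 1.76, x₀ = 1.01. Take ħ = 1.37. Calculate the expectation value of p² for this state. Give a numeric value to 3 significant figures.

3.30

p² Ψ = −ħ² d²Ψ/dx²; ⟨p²⟩ = −ħ² ∫ Ψ*·Ψ'' dx.
Gaussian moments (u = x − x₀): ∫u^(2j)·e^(−2βu²) du = (2j−1)!!/(4β)^j · √(π/(2β)), odd powers integrate to 0; here √(π/(2β)) = 0.94472. Derivatives: d/dx e^(−βu²) = −2βu·e^(−βu²), d²/dx² e^(−βu²) = (4β²u² − 2β)·e^(−βu²).
⟨p²⟩ = 3.3033.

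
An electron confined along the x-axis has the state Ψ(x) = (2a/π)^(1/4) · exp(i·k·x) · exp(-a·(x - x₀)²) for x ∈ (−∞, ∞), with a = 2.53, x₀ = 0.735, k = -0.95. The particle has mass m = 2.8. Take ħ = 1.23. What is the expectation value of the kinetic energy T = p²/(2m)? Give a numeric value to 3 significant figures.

T = −(ħ²/2m) d²/dx², so ⟨T⟩ = −(ħ²/2m) ∫ Ψ*·Ψ'' dx; with m = 2.8.
Gaussian moments (u = x − x₀): ∫u^(2j)·e^(−2au²) du = (2j−1)!!/(4a)^j · √(π/(2a)), odd powers integrate to 0; here √(π/(2a)) = 0.78795. Derivatives: Ψ′ = (ik − 2au)·Ψ, Ψ″ = ((ik − 2au)² − 2a)·Ψ; the odd-in-u pieces drop out.
⟨T⟩ = 0.92733.

0.927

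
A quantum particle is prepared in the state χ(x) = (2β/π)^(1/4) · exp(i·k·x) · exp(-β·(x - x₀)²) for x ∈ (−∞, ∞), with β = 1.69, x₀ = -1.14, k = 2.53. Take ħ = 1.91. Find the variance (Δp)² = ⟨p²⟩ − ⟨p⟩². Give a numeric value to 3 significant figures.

6.17

Compute ⟨p⟩ and ⟨p²⟩ separately; (Δp)² = ⟨p²⟩ − ⟨p⟩².
Gaussian moments (u = x − x₀): ∫u^(2j)·e^(−2βu²) du = (2j−1)!!/(4β)^j · √(π/(2β)), odd powers integrate to 0; here √(π/(2β)) = 0.96409. Derivatives: χ′ = (ik − 2βu)·χ, χ″ = ((ik − 2βu)² − 2β)·χ; the odd-in-u pieces drop out.
⟨p⟩ = 4.8323 and ⟨p²⟩ = 29.516.
(Δp)² = 29.516 − (4.8323)² = 6.1653.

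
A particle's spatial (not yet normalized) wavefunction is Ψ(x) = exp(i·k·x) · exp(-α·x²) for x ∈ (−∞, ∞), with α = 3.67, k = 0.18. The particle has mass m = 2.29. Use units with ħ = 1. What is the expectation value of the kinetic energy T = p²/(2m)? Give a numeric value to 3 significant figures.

0.808

T = −(ħ²/2m) d²/dx², so ⟨T⟩ = −(ħ²/2m) ∫ Ψ*·Ψ'' dx / ∫|Ψ|² dx; with m = 2.29.
Gaussian moments: ∫x^(2j)·e^(−2αx²) dx = (2j−1)!!/(4α)^j · √(π/(2α)), odd powers integrate to 0; here √(π/(2α)) = 0.65422. Derivatives: Ψ′ = (ik − 2αx)·Ψ, Ψ″ = ((ik − 2αx)² − 2α)·Ψ; the odd-in-x pieces drop out.
State is unnormalized: ∫|Ψ|² dx = 0.65422, and ∫Ψ*·(−ħ²/2m · Ψ'') dx = 0.52886, so ⟨T⟩ = 0.52886 / 0.65422.
⟨T⟩ = 0.80838.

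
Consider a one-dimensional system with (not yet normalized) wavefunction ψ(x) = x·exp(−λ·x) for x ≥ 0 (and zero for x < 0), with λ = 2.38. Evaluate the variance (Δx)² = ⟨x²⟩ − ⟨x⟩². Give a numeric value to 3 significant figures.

Compute ⟨x⟩ and ⟨x²⟩ separately, then (Δx)² = ⟨x²⟩ − ⟨x⟩².
Every integrand reduces to terms xʲ·e^(−2λx) on [0, ∞); use ∫₀^∞ xʲ·e^(−2λx) dx = j!/(2λ)^(j+1).
Normalization: ∫|ψ|² dx = 0.018544.
⟨x⟩ = 0.63025 and ⟨x²⟩ = 0.52962.
(Δx)² = 0.52962 − (0.63025)² = 0.13241.

0.132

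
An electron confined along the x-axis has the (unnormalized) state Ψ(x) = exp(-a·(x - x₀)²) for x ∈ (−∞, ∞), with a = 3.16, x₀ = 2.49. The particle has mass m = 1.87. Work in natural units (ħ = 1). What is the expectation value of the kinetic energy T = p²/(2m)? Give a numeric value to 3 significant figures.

0.845

T = −(ħ²/2m) d²/dx², so ⟨T⟩ = −(ħ²/2m) ∫ Ψ*·Ψ'' dx / ∫|Ψ|² dx; with m = 1.87.
Gaussian moments (u = x − x₀): ∫u^(2j)·e^(−2au²) du = (2j−1)!!/(4a)^j · √(π/(2a)), odd powers integrate to 0; here √(π/(2a)) = 0.70504. Derivatives: d/dx e^(−au²) = −2au·e^(−au²), d²/dx² e^(−au²) = (4a²u² − 2a)·e^(−au²).
State is unnormalized: ∫|Ψ|² dx = 0.70504, and ∫Ψ*·(−ħ²/2m · Ψ'') dx = 0.59571, so ⟨T⟩ = 0.59571 / 0.70504.
⟨T⟩ = 0.84492.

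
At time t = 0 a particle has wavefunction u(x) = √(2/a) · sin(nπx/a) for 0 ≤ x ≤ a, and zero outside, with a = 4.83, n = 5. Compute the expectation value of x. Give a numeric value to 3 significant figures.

⟨x⟩ = ∫ x·|u|² dx (integrals over the domain).
With sin²θ = (1 − cos2θ)/2 on 0 ≤ x ≤ a: ∫sin²(nπx/a) dx = a/2, ∫x·sin²(nπx/a) dx = a²/4, ∫x²·sin²(nπx/a) dx = a³·(1/6 − 1/(4n²π²)); higher powers xᵏ the same way, integrating xᵏ·cos(2nπx/a) by parts.
⟨x⟩ = 2.4150.

2.42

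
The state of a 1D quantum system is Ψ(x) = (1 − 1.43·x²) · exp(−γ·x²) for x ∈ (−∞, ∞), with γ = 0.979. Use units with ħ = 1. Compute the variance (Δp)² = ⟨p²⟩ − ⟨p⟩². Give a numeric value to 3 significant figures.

3.89

Compute ⟨p⟩ and ⟨p²⟩ separately; (Δp)² = ⟨p²⟩ − ⟨p⟩².
Expand each integrand as polynomial × e^(−2γx²) and use ∫x^(2j)·e^(−2γx²) dx = (2j−1)!!/(4γ)^j · √(π/(2γ)), odd powers → 0; here √(π/(2γ)) = 1.2667. Differentiate with the product rule, d/dx e^(−γx²) = −2γx·e^(−γx²).
Normalization: ∫|Ψ|² dx = 0.84831.
⟨p⟩ = 0.0000 and ⟨p²⟩ = 3.8940.
(Δp)² = 3.8940 − (0.0000)² = 3.8940.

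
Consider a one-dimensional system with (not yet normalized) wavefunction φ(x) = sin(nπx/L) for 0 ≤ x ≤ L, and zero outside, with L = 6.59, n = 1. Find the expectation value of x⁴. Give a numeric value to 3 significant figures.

⟨x⁴⟩ = ∫ x⁴·|φ|² dx / ∫|φ|² dx (integrals over the domain).
With sin²θ = (1 − cos2θ)/2 on 0 ≤ x ≤ L: ∫sin²(nπx/L) dx = L/2, ∫x·sin²(nπx/L) dx = L²/4, ∫x²·sin²(nπx/L) dx = L³·(1/6 − 1/(4n²π²)); higher powers xᵏ the same way, integrating xᵏ·cos(2nπx/L) by parts.
State is unnormalized: ∫|φ|² dx = 3.2950, and ∫φ*·x⁴·φ dx = 708.92, so ⟨x⁴⟩ = 708.92 / 3.2950.
⟨x⁴⟩ = 215.15.

215.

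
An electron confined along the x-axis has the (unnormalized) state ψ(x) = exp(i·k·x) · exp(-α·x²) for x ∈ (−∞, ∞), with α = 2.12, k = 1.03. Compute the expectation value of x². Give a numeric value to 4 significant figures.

⟨x²⟩ = ∫ x²·|ψ|² dx / ∫|ψ|² dx (integrals over the domain).
Gaussian moments: ∫x^(2j)·e^(−2αx²) dx = (2j−1)!!/(4α)^j · √(π/(2α)), odd powers integrate to 0; here √(π/(2α)) = 0.86078.
State is unnormalized: ∫|ψ|² dx = 0.86078, and ∫ψ*·x²·ψ dx = 0.10151, so ⟨x²⟩ = 0.10151 / 0.86078.
⟨x²⟩ = 0.11792.

0.1179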